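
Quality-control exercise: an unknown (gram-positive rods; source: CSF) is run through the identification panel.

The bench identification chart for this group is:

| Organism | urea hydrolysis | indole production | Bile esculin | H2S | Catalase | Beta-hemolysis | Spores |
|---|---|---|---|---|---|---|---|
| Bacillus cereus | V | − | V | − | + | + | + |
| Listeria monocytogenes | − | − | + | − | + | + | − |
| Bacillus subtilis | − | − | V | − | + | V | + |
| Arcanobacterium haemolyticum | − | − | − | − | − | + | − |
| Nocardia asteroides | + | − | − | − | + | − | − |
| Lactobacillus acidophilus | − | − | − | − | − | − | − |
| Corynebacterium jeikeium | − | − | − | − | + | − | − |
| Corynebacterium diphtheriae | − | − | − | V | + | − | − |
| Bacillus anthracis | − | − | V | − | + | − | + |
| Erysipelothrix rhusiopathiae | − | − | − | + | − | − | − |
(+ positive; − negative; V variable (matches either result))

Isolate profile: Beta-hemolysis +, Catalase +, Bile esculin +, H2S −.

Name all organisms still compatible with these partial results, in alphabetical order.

H2S −: excludes Erysipelothrix rhusiopathiae — 9 left.
Catalase +: excludes Arcanobacterium haemolyticum, Lactobacillus acidophilus — 7 left.
Bile esculin +: excludes Nocardia asteroides, Corynebacterium jeikeium, Corynebacterium diphtheriae — 4 left.
Beta-hemolysis +: excludes Bacillus anthracis — 3 left.

Bacillus cereus, Bacillus subtilis, Listeria monocytogenes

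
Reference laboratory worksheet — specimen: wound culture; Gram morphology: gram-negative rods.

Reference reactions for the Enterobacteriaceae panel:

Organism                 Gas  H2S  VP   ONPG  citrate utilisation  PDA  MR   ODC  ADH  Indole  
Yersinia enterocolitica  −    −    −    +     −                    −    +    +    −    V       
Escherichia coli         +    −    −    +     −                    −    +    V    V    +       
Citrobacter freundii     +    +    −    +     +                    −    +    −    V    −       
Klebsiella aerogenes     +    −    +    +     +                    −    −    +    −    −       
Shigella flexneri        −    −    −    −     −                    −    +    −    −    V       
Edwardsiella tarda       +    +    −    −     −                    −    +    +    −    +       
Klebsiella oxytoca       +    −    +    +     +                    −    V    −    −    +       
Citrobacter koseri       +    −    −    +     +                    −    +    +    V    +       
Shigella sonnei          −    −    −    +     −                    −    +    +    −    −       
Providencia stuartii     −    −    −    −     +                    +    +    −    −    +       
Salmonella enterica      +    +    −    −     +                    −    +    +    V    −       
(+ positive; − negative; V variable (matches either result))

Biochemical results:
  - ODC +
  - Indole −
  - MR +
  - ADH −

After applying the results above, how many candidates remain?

ODC +: excludes Citrobacter freundii, Shigella flexneri, Klebsiella oxytoca, Providencia stuartii — 7 left.
ADH −: all 7 remaining candidates are consistent.
MR +: excludes Klebsiella aerogenes — 6 left.
Indole −: excludes Escherichia coli, Edwardsiella tarda, Citrobacter koseri — 3 left.
Still consistent: Salmonella enterica, Shigella sonnei, Yersinia enterocolitica.

3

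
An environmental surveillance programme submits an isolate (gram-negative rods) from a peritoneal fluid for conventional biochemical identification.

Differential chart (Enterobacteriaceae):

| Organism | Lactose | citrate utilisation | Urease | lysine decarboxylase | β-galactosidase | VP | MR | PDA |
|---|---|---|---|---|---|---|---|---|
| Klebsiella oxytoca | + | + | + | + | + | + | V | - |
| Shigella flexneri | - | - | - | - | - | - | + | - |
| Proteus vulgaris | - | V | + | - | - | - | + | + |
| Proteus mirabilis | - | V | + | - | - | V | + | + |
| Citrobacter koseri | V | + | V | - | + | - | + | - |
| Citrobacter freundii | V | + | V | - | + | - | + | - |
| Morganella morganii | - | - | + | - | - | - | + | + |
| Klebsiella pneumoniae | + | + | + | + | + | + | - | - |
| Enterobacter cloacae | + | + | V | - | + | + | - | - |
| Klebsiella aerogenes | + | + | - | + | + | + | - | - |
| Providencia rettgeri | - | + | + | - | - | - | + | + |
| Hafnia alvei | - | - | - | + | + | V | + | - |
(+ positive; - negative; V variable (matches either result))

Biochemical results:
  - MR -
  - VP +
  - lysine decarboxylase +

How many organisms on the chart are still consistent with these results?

3

MR -: excludes 8 organisms — 4 left.
VP +: all 4 remaining candidates are consistent.
lysine decarboxylase +: excludes Enterobacter cloacae — 3 left.
Still consistent: Klebsiella aerogenes, Klebsiella oxytoca, Klebsiella pneumoniae.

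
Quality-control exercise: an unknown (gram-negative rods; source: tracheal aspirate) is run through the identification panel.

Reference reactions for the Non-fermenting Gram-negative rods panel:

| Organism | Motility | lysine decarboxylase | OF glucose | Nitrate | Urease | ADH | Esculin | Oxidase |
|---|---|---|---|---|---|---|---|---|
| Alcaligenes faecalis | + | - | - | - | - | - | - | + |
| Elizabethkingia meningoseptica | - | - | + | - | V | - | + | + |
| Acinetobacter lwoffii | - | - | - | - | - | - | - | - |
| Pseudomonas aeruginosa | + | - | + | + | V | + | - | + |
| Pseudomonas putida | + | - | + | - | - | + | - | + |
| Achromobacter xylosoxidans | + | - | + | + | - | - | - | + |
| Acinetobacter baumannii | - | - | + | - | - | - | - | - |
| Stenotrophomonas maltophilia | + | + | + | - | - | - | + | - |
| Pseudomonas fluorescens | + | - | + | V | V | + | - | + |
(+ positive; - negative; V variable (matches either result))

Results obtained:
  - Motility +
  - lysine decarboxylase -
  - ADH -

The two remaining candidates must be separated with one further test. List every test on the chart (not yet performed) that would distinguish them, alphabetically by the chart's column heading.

Nitrate, OF glucose

ADH -: excludes Pseudomonas aeruginosa, Pseudomonas putida, Pseudomonas fluorescens — 6 left.
lysine decarboxylase -: excludes Stenotrophomonas maltophilia — 5 left.
Motility +: excludes Elizabethkingia meningoseptica, Acinetobacter lwoffii, Acinetobacter baumannii — 2 left.
Two candidates remain: Achromobacter xylosoxidans and Alcaligenes faecalis.
  OF glucose: Achromobacter xylosoxidans +, Alcaligenes faecalis - — discriminates.
  Nitrate: Achromobacter xylosoxidans +, Alcaligenes faecalis - — discriminates.
  Urease: - vs - — same for both, does not separate.
  Esculin: - vs - — same for both, does not separate.
  Oxidase: + vs + — same for both, does not separate.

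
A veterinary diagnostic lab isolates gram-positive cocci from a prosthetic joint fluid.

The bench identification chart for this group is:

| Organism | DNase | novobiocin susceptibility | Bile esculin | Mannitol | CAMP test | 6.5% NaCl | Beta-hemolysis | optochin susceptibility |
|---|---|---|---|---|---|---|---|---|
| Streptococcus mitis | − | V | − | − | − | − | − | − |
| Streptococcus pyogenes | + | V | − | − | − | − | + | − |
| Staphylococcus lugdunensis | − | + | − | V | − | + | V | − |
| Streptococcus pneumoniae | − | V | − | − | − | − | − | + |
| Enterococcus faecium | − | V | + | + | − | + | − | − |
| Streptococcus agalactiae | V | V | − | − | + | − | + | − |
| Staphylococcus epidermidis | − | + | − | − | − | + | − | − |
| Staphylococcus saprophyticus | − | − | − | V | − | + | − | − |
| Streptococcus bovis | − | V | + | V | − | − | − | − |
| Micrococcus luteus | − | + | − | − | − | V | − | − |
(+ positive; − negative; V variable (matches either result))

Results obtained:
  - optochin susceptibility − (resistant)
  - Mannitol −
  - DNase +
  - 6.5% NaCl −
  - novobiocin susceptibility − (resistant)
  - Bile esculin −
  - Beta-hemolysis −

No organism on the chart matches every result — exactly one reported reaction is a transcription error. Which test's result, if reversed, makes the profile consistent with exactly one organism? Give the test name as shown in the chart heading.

As reported, no row in the chart matches all 7 reactions.
Reversing novobiocin susceptibility → still no organism matches.
Reversing 6.5% NaCl → still no organism matches.
Reversing Mannitol → still no organism matches.
Reversing DNase (to −) → unique match: Streptococcus mitis.
Reversing Bile esculin → still no organism matches.
Reversing Beta-hemolysis → 2 organisms match (not unique).
Reversing optochin susceptibility → still no organism matches.

DNase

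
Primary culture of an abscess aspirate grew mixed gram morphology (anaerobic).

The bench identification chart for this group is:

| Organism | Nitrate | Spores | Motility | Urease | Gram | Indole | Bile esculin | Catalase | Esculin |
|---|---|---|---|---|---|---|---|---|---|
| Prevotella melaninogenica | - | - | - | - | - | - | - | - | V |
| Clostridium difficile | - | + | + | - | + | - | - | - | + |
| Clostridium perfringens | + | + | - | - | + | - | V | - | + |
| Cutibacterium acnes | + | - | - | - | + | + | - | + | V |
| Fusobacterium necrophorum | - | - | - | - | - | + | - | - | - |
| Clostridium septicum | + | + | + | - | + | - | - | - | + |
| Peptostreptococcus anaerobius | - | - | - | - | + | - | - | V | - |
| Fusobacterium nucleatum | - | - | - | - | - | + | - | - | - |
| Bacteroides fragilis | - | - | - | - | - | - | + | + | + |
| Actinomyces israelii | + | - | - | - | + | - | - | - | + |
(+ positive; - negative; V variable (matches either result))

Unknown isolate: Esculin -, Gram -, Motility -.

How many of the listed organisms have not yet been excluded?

3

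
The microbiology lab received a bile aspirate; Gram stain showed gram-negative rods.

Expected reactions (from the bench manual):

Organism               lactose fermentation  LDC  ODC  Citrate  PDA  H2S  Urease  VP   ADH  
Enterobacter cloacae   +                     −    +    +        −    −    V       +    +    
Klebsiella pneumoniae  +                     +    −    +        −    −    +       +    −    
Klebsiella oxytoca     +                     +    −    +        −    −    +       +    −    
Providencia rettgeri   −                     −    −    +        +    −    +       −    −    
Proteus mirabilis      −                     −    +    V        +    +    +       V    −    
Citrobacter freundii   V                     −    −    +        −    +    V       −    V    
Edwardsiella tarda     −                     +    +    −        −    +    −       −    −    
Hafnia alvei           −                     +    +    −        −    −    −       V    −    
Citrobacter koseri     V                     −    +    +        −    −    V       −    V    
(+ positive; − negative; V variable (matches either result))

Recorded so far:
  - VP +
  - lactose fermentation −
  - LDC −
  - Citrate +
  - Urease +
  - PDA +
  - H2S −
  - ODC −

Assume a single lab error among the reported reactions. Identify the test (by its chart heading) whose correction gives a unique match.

As reported, no row in the chart matches all 8 reactions.
Reversing VP (to −) → unique match: Providencia rettgeri.
Reversing H2S → still no organism matches.
Reversing lactose fermentation → still no organism matches.
Reversing PDA → still no organism matches.
Reversing LDC → still no organism matches.
Reversing Citrate → still no organism matches.
Reversing ODC → still no organism matches.
Reversing Urease → still no organism matches.

VP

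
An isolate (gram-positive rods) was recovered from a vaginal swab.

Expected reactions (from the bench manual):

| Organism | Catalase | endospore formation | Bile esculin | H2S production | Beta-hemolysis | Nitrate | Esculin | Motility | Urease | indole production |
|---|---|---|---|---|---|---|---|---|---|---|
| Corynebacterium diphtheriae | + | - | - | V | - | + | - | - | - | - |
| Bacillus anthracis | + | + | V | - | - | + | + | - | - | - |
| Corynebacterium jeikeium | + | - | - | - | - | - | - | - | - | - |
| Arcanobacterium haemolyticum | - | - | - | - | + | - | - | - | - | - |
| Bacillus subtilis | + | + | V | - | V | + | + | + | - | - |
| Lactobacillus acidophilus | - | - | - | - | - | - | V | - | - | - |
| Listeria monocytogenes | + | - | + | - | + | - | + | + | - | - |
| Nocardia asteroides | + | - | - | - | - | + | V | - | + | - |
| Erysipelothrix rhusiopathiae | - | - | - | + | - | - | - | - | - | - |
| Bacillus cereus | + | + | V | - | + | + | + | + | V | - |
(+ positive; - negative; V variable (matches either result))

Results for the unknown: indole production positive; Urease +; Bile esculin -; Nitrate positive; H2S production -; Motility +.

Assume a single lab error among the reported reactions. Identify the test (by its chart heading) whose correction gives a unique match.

indole production

As reported, no row in the chart matches all 6 reactions.
Reversing Motility → still no organism matches.
Reversing Bile esculin → still no organism matches.
Reversing Urease → still no organism matches.
Reversing indole production (to -) → unique match: Bacillus cereus.
Reversing Nitrate → still no organism matches.
Reversing H2S production → still no organism matches.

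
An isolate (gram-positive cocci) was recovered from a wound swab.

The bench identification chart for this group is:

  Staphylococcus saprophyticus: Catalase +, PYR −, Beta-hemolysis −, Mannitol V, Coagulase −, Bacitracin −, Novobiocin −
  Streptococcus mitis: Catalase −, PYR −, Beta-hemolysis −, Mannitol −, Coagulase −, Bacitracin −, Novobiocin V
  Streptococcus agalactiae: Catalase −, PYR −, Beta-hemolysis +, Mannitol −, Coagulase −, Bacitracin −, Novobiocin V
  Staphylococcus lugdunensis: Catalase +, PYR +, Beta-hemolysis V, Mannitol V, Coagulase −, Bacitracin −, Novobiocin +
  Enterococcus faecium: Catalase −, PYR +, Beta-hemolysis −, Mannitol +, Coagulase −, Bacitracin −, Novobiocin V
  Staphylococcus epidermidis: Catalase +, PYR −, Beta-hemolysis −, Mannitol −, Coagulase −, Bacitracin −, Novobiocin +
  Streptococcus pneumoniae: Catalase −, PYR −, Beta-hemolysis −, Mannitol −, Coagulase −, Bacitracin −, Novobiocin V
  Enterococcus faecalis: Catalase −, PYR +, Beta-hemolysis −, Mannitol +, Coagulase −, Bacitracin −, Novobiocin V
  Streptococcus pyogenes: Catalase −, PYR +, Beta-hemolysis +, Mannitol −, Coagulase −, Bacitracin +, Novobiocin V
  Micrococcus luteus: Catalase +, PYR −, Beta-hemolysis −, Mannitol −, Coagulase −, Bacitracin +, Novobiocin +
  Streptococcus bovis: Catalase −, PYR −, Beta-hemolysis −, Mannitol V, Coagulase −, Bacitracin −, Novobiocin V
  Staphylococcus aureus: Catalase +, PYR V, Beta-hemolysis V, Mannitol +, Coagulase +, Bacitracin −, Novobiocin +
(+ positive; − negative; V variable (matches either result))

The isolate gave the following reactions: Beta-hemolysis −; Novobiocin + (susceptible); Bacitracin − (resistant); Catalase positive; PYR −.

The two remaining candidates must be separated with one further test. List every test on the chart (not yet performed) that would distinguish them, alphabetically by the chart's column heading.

Coagulase, Mannitol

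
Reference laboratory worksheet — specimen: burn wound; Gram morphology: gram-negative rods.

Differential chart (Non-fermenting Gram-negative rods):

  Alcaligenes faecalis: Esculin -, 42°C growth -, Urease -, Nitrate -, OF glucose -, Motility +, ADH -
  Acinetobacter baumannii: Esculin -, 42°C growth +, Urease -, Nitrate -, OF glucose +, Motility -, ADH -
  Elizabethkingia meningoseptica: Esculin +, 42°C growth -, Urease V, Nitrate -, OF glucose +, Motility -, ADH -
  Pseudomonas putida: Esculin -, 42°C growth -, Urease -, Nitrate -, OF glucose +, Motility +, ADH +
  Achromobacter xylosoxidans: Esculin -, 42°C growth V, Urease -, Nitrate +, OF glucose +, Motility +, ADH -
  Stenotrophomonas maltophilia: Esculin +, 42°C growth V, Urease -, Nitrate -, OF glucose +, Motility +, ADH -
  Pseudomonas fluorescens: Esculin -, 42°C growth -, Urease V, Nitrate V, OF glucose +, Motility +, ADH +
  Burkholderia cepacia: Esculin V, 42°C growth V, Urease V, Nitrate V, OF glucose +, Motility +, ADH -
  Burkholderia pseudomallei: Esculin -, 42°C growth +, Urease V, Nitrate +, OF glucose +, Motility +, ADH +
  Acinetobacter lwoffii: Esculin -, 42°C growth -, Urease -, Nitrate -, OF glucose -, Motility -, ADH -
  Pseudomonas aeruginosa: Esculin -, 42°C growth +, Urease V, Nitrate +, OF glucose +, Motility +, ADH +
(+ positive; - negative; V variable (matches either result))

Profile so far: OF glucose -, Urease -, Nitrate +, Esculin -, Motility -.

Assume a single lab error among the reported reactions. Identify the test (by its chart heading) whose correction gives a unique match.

Nitrate

As reported, no row in the chart matches all 5 reactions.
Reversing Nitrate (to -) → unique match: Acinetobacter lwoffii.
Reversing Urease → still no organism matches.
Reversing Esculin → still no organism matches.
Reversing OF glucose → still no organism matches.
Reversing Motility → still no organism matches.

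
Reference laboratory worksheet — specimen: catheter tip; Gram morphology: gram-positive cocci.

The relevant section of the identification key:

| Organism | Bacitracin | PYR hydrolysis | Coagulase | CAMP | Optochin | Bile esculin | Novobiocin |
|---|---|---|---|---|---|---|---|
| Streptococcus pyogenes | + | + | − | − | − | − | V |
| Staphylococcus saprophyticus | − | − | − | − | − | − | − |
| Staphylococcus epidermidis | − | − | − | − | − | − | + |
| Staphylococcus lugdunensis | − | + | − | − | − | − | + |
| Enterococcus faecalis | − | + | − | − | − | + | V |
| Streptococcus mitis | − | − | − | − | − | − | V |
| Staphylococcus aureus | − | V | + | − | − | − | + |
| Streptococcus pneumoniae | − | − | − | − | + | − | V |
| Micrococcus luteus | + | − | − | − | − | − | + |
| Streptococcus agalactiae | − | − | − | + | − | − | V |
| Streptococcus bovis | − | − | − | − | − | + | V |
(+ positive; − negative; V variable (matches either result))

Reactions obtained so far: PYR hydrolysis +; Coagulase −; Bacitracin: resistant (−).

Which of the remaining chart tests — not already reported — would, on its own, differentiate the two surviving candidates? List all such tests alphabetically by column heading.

Bile esculin

PYR hydrolysis +: excludes 7 organisms — 4 left.
Coagulase −: excludes Staphylococcus aureus — 3 left.
Bacitracin −: excludes Streptococcus pyogenes — 2 left.
Two candidates remain: Enterococcus faecalis and Staphylococcus lugdunensis.
  CAMP: − vs − — same for both, does not separate.
  Optochin: − vs − — same for both, does not separate.
  Bile esculin: Enterococcus faecalis +, Staphylococcus lugdunensis − — discriminates.
  Novobiocin: V vs + — variable for at least one, does not separate.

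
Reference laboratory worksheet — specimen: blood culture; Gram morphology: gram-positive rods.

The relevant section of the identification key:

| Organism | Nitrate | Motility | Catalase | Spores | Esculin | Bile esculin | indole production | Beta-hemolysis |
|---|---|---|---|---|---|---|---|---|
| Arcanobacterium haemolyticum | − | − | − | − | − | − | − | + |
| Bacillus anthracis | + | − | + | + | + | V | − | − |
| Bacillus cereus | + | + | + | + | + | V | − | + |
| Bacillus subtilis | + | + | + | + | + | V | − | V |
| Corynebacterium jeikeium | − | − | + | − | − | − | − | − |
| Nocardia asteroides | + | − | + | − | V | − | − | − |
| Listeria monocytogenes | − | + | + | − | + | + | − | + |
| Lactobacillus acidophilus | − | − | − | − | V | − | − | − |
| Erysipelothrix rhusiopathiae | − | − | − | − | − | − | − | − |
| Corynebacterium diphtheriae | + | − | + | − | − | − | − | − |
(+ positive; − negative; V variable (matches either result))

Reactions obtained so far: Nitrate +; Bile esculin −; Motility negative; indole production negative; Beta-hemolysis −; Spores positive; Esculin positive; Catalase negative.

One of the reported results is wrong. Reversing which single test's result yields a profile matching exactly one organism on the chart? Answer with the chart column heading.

As reported, no row in the chart matches all 8 reactions.
Reversing Nitrate → still no organism matches.
Reversing Catalase (to +) → unique match: Bacillus anthracis.
Reversing Esculin → still no organism matches.
Reversing Bile esculin → still no organism matches.
Reversing Spores → still no organism matches.
Reversing Beta-hemolysis → still no organism matches.
Reversing Motility → still no organism matches.
Reversing indole production → still no organism matches.

Catalase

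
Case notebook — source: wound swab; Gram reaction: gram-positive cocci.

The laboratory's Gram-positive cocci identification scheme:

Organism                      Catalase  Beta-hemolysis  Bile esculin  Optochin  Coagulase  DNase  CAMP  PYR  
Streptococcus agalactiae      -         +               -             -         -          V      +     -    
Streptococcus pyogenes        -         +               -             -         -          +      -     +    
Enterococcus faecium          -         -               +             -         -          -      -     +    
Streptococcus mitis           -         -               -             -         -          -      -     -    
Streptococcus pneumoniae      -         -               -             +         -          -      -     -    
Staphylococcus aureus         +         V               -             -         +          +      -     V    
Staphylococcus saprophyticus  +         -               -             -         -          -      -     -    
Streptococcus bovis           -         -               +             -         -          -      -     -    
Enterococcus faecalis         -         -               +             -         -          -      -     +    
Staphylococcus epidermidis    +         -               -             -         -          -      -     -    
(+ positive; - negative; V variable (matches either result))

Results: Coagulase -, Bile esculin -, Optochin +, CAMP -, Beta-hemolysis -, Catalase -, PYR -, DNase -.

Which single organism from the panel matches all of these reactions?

Streptococcus pneumoniae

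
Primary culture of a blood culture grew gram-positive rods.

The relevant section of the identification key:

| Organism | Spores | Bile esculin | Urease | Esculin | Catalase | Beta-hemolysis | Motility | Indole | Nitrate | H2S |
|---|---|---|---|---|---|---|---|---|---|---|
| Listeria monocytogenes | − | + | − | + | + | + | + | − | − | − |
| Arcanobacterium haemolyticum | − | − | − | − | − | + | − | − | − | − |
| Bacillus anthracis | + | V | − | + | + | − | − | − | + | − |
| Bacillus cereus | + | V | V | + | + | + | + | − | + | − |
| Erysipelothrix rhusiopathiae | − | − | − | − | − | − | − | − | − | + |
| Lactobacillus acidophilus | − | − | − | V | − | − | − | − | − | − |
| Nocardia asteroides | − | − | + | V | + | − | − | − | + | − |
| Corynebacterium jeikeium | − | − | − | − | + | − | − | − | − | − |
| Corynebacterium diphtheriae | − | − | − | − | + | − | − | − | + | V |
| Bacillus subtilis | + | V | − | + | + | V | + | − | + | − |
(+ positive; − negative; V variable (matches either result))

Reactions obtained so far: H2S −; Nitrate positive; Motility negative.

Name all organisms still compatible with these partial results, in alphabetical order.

Bacillus anthracis, Corynebacterium diphtheriae, Nocardia asteroides

H2S −: excludes Erysipelothrix rhusiopathiae — 9 left.
Nitrate +: excludes Listeria monocytogenes, Arcanobacterium haemolyticum, Lactobacillus acidophilus, Corynebacterium jeikeium — 5 left.
Motility −: excludes Bacillus cereus, Bacillus subtilis — 3 left.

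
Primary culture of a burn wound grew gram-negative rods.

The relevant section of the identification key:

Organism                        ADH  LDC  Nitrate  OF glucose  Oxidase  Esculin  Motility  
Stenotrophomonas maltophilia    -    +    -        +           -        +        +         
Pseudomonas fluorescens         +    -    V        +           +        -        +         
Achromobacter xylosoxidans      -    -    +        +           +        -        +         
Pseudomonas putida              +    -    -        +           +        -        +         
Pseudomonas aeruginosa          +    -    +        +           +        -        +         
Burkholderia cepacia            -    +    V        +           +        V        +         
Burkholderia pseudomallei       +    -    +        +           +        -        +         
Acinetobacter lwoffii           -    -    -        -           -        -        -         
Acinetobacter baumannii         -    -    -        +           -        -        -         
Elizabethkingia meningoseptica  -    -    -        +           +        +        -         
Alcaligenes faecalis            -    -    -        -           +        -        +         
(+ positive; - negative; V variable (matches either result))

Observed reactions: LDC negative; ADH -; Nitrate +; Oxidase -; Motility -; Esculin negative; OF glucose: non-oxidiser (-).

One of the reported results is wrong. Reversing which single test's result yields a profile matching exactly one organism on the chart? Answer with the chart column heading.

As reported, no row in the chart matches all 7 reactions.
Reversing ADH → still no organism matches.
Reversing Esculin → still no organism matches.
Reversing OF glucose → still no organism matches.
Reversing Nitrate (to -) → unique match: Acinetobacter lwoffii.
Reversing Oxidase → still no organism matches.
Reversing Motility → still no organism matches.
Reversing LDC → still no organism matches.

Nitrate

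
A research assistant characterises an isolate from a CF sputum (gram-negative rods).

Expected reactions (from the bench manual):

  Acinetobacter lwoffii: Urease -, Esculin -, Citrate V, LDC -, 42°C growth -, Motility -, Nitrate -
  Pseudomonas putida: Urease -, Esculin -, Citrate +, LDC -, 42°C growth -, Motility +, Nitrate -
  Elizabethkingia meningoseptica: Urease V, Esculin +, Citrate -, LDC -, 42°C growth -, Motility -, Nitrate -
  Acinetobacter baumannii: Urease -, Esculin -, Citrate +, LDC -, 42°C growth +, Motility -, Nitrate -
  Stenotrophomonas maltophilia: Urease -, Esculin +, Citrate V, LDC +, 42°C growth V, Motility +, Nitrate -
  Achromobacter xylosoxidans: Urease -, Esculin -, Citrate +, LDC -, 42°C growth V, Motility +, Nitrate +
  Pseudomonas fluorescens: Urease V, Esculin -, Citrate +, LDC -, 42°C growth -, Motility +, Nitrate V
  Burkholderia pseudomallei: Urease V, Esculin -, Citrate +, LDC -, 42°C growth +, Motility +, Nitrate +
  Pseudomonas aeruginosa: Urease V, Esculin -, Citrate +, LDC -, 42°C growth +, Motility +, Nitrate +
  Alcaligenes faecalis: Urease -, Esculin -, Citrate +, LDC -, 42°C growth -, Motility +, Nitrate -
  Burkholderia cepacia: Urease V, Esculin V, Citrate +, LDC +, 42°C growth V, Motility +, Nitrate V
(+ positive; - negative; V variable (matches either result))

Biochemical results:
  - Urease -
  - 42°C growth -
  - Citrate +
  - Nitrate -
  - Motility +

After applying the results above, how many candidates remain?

Motility +: excludes Acinetobacter lwoffii, Elizabethkingia meningoseptica, Acinetobacter baumannii — 8 left.
Nitrate -: excludes Achromobacter xylosoxidans, Burkholderia pseudomallei, Pseudomonas aeruginosa — 5 left.
42°C growth -: all 5 remaining candidates are consistent.
Urease -: all 5 remaining candidates are consistent.
Citrate +: all 5 remaining candidates are consistent.
Still consistent: Alcaligenes faecalis, Burkholderia cepacia, Pseudomonas fluorescens, Pseudomonas putida, Stenotrophomonas maltophilia.

5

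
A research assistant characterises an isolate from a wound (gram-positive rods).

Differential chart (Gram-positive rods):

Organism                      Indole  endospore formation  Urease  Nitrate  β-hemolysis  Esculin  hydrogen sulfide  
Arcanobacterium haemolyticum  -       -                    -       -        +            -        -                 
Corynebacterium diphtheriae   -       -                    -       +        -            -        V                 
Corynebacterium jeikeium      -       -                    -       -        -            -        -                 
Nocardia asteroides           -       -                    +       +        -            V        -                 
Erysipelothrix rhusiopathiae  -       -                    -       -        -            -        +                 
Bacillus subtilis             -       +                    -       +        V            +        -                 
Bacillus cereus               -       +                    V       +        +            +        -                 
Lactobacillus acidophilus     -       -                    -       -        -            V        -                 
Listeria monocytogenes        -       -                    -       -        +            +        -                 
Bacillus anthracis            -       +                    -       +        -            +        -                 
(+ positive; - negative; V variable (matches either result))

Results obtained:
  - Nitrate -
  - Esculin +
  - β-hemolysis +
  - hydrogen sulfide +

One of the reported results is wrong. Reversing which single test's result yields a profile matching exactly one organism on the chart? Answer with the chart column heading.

As reported, no row in the chart matches all 4 reactions.
Reversing β-hemolysis → still no organism matches.
Reversing Esculin → still no organism matches.
Reversing hydrogen sulfide (to -) → unique match: Listeria monocytogenes.
Reversing Nitrate → still no organism matches.

hydrogen sulfide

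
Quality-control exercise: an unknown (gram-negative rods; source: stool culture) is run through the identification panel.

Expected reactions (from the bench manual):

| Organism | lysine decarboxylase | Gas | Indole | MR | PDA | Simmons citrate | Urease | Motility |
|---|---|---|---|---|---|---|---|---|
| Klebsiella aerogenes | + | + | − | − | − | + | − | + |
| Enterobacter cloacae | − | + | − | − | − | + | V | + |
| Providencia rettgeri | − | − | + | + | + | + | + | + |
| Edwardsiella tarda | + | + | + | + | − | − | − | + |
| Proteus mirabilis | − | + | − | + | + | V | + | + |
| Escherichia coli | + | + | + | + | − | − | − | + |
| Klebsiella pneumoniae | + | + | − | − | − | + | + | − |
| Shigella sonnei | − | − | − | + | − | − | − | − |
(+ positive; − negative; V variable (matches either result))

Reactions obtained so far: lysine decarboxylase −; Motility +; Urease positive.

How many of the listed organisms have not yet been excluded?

3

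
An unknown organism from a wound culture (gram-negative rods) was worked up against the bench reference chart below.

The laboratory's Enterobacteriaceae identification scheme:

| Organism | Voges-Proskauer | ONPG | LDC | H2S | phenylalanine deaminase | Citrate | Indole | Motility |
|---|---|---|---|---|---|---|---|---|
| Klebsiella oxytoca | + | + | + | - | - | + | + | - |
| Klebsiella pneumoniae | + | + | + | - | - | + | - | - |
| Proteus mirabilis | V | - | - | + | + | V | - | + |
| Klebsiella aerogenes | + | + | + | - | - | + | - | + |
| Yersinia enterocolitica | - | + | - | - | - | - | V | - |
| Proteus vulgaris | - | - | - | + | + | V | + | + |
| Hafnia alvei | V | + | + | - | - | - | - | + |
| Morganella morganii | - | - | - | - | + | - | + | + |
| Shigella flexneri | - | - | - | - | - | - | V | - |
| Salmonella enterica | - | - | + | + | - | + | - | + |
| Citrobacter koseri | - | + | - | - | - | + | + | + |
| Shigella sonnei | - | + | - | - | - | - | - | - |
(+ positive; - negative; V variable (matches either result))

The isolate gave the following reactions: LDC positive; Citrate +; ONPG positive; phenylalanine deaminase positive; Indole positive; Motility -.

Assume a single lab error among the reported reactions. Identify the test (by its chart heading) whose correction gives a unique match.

phenylalanine deaminase

As reported, no row in the chart matches all 6 reactions.
Reversing Citrate → still no organism matches.
Reversing Motility → still no organism matches.
Reversing phenylalanine deaminase (to -) → unique match: Klebsiella oxytoca.
Reversing Indole → still no organism matches.
Reversing ONPG → still no organism matches.
Reversing LDC → still no organism matches.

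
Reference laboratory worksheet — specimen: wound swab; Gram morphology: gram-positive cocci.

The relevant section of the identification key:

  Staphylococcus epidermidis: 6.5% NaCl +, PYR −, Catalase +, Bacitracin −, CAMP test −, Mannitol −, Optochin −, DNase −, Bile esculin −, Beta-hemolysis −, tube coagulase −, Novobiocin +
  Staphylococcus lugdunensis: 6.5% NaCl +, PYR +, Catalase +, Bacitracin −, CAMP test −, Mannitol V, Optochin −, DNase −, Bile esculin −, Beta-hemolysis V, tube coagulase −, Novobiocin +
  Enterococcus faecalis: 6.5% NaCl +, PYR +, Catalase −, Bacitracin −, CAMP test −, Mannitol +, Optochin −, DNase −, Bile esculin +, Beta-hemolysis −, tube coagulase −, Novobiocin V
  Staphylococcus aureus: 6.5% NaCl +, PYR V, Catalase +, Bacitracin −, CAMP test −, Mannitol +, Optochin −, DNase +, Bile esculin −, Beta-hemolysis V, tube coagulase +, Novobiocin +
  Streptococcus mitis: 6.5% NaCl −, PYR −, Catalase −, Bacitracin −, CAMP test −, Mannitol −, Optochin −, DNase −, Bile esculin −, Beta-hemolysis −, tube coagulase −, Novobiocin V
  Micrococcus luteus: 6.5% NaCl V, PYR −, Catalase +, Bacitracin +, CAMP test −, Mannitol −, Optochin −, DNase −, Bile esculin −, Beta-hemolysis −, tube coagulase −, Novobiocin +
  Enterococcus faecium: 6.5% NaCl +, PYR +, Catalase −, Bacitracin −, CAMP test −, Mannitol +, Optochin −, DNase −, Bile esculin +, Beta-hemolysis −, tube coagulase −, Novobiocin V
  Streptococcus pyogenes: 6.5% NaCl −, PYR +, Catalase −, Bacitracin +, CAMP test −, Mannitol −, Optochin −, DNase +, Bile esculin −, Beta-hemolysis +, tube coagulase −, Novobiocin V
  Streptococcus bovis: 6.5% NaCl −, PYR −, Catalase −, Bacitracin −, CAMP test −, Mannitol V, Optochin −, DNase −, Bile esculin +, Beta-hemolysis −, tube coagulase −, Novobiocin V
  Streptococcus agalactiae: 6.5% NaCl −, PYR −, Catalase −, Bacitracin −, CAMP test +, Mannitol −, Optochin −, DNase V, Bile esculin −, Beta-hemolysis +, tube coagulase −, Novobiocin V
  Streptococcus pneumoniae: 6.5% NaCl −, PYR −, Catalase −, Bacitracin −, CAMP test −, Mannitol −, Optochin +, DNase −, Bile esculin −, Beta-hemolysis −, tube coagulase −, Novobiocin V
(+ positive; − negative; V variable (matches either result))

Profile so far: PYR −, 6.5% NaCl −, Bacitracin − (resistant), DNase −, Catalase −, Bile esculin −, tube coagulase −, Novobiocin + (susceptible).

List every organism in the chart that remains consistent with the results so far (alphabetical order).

Streptococcus agalactiae, Streptococcus mitis, Streptococcus pneumoniae

Novobiocin +: all 11 remaining candidates are consistent.
PYR −: excludes Staphylococcus lugdunensis, Enterococcus faecalis, Enterococcus faecium, Streptococcus pyogenes — 7 left.
Bacitracin −: excludes Micrococcus luteus — 6 left.
6.5% NaCl −: excludes Staphylococcus epidermidis, Staphylococcus aureus — 4 left.
Catalase −: all 4 remaining candidates are consistent.
tube coagulase −: all 4 remaining candidates are consistent.
DNase −: all 4 remaining candidates are consistent.
Bile esculin −: excludes Streptococcus bovis — 3 left.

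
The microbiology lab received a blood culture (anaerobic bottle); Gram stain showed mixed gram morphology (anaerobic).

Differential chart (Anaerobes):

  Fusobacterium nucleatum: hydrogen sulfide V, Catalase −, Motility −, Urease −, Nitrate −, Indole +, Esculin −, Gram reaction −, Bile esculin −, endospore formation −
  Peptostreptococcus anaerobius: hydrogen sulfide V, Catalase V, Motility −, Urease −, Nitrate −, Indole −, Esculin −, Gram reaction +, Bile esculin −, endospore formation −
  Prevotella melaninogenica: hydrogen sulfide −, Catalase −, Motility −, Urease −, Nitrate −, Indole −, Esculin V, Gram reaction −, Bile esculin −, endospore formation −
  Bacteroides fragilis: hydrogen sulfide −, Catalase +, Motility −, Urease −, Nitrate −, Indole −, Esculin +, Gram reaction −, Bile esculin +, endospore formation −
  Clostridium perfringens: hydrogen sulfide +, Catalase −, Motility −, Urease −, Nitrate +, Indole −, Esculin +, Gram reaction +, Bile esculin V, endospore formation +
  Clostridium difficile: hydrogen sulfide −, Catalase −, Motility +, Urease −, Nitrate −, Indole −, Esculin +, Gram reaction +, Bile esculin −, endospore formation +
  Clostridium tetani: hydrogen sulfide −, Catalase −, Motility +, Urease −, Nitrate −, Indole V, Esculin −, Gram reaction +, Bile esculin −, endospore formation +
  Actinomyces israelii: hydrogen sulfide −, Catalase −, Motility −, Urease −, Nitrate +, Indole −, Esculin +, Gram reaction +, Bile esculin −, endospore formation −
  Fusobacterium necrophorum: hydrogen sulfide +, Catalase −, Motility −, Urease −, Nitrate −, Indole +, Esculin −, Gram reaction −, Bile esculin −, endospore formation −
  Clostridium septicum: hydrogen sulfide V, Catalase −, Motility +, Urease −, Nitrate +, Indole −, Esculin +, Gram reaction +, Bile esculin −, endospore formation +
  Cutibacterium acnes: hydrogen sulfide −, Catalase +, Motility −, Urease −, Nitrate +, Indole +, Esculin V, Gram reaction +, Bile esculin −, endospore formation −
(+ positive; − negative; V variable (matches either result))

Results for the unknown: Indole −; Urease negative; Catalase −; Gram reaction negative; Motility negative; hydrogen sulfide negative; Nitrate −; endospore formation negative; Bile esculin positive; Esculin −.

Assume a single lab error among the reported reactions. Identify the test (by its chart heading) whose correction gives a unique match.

Bile esculin

As reported, no row in the chart matches all 10 reactions.
Reversing hydrogen sulfide → still no organism matches.
Reversing endospore formation → still no organism matches.
Reversing Nitrate → still no organism matches.
Reversing Motility → still no organism matches.
Reversing Catalase → still no organism matches.
Reversing Bile esculin (to −) → unique match: Prevotella melaninogenica.
Reversing Urease → still no organism matches.
Reversing Indole → still no organism matches.
Reversing Gram reaction → still no organism matches.
Reversing Esculin → still no organism matches.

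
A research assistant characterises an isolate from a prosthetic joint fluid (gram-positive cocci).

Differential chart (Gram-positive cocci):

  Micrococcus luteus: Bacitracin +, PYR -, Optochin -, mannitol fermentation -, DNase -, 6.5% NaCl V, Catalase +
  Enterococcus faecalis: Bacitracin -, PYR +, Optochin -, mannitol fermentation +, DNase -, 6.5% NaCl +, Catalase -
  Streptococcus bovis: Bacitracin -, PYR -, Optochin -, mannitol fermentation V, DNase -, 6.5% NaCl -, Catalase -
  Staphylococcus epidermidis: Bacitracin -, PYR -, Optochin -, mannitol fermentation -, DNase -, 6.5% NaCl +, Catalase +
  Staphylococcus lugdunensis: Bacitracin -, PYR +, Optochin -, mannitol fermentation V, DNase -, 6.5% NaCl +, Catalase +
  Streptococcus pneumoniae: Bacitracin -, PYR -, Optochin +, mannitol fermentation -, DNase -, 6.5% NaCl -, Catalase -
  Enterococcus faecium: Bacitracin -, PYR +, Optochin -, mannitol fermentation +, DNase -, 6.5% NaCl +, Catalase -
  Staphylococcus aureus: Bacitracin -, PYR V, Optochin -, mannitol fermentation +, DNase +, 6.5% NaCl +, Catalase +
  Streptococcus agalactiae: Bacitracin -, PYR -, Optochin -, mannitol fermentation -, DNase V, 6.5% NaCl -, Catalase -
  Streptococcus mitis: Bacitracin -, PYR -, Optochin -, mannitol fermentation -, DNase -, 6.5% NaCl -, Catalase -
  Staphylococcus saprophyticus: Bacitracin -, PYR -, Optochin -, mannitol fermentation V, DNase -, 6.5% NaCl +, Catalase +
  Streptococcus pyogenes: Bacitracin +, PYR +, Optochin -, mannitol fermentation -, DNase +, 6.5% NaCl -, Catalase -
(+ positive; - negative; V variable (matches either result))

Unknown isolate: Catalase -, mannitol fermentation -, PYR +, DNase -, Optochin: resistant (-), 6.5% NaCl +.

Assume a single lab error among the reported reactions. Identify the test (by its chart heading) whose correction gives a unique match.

As reported, no row in the chart matches all 6 reactions.
Reversing mannitol fermentation → 2 organisms match (not unique).
Reversing Optochin → still no organism matches.
Reversing 6.5% NaCl → still no organism matches.
Reversing Catalase (to +) → unique match: Staphylococcus lugdunensis.
Reversing PYR → still no organism matches.
Reversing DNase → still no organism matches.

Catalase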